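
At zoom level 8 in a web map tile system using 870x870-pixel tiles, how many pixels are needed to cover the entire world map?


tiles per axis = 2^8 = 256
total tiles = 256^2 = 65536
pixels per axis = 256 * 870 = 222720
total pixels = 222720^2 = 49604198400

49604198400 pixels


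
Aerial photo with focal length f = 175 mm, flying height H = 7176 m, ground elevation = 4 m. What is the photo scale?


scale = f / (H - h) = 175 mm / 7172 m = 175 / 7172000 = 1:40983

1:40983


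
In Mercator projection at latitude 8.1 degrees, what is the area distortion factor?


area_distortion = 1/cos^2(8.1) = 1.02

1.02


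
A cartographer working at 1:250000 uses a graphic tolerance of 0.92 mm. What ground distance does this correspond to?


ground = 0.92 mm * 250000 / 1000 = 230.0 m

230.0 m


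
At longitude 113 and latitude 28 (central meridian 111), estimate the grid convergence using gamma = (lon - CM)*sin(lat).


gamma = (113 - 111) * sin(28) = 2 * 0.469472 = 0.939 degrees

0.939 degrees


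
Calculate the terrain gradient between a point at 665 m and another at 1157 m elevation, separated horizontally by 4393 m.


gradient = (1157 - 665) / 4393 = 492 / 4393 = 0.112

0.112


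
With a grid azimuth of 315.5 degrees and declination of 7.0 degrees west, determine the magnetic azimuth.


magnetic azimuth = grid azimuth - declination (east +ve)
mag_az = 315.5 - -7.0 = 322.5 degrees

322.5 degrees


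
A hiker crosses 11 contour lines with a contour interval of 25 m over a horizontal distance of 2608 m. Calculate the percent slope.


elevation change = 11 * 25 = 275 m
slope = 275 / 2608 * 100 = 10.5%

10.5%


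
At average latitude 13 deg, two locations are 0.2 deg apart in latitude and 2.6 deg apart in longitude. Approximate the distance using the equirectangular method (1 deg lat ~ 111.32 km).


dlat_km = 0.2 * 111.32 = 22.264
dlon_km = 2.6 * 111.32 * cos(13) ≈ 282.014
dist = sqrt(22.264^2 + 282.014^2) ≈ 282.9 km

282.9 km


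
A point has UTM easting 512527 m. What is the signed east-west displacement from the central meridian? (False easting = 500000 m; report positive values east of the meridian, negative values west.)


displacement = 512527 - 500000 = 12527 m

12527 m


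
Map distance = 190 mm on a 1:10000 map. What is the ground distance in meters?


ground = 190 mm * 10000 / 1000 = 1900.0 m

1900.0 m


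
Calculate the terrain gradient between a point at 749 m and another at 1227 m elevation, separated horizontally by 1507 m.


gradient = (1227 - 749) / 1507 = 478 / 1507 = 0.3172

0.3172


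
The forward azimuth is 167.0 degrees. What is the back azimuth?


back azimuth = (167.0 + 180) mod 360 = 347.0 degrees

347.0 degrees


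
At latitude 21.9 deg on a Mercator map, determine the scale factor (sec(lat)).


SF = 1 / cos(21.9) = 1 / 0.927836 = 1.078

1.078


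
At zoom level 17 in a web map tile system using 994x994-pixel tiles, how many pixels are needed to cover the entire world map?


tiles per axis = 2^17 = 131072
total tiles = 131072^2 = 17179869184
pixels per axis = 131072 * 994 = 130285568
total pixels = 130285568^2 = 16974329229082624

16974329229082624 pixels


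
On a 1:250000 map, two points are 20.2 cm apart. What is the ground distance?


ground = 20.2 cm * 250000 / 100 = 50500.0 m = 50.5 km

50.5 km


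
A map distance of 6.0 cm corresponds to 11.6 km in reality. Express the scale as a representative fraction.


ground = 11.6 km = 1160000 cm; RF denominator = ground / map = 1160000 / 6.0 ≈ 193333; RF = 1:193333

1:193333


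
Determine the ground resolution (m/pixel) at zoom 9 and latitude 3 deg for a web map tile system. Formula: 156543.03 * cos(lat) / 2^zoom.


res = 156543.03 * cos(3) / 2^9 = 156543.03 * 0.99862953 / 512 = 305.33 m/pixel

305.33 m/pixel


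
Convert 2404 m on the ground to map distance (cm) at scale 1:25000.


map_cm = 2404 * 100 / 25000 = 9.616 cm ≈ 9.62 cm

9.62 cm


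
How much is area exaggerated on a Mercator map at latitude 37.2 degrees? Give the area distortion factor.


area_distortion = 1/cos^2(37.2) = 1.576

1.576


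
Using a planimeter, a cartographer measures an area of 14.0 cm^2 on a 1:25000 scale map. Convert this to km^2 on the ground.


ground_area = 14.0 * (25000/100)^2 = 875000.0 m^2 = 0.875 km^2

0.875 km^2


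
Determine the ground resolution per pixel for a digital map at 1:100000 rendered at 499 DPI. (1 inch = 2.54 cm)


pixel_cm = 2.54 / 499 ≈ 0.00509 cm
ground = pixel_cm * 100000 / 100 = 2.54 * 100000 / (499 * 100) = 254000 / 49900 ≈ 5.09 m

5.09 m


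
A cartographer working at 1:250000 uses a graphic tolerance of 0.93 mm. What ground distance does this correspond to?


ground = 0.93 mm * 250000 / 1000 = 232.5 m

232.5 m


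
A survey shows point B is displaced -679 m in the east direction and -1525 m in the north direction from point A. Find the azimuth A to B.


az = atan2(-679, -1525) = -156.0 deg
adjusted to 0-360: 204.0 degrees

204.0 degrees


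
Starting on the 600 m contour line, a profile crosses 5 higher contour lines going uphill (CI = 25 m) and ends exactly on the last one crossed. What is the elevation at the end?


elevation = 600 + 5 * 25 = 725 m

725 m


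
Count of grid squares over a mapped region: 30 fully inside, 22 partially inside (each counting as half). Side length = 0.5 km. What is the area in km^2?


effective squares = 30 + 22 * 0.5 = 41.0
area = 41.0 * 0.25 = 10.25 km^2

10.25 km^2


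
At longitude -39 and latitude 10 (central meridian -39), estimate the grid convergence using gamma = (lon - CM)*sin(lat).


gamma = (-39 - -39) * sin(10) = 0 * 0.173648 = 0.0 degrees

0.0 degrees


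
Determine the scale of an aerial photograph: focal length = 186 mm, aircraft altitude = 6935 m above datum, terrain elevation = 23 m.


scale = f / (H - h) = 186 mm / 6912 m = 186 / 6912000 = 1:37161

1:37161


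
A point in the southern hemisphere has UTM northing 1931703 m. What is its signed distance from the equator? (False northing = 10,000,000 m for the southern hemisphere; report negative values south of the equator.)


For southern: actual = 1931703 - 10000000 = -8068297 m

-8068297 m


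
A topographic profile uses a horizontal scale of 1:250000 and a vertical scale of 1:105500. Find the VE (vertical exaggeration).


VE = horizontal_scale / vertical_scale = 250000 / 105500 ≈ 2.4

2.4x


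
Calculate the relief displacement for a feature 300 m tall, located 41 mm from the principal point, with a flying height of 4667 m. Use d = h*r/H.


d = h * r / H = 300 * 41 / 4667 = 2.64 mm

2.64 mm


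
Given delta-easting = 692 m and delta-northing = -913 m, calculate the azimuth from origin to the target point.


az = atan2(692, -913) = 142.8 deg
adjusted to 0-360: 142.8 degrees

142.8 degrees


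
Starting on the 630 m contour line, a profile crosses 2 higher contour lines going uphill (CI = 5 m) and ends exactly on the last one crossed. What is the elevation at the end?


elevation = 630 + 2 * 5 = 640 m

640 m


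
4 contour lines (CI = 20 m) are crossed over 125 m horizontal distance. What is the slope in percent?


elevation change = 4 * 20 = 80 m
slope = 80 / 125 * 100 = 64.0%

64.0%


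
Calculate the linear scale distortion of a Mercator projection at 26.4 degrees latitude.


SF = 1 / cos(26.4) = 1 / 0.895712 = 1.116

1.116


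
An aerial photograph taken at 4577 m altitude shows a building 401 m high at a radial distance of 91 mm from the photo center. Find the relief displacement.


d = h * r / H = 401 * 91 / 4577 = 7.97 mm

7.97 mm


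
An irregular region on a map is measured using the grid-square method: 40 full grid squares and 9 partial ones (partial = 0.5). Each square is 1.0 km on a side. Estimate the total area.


effective squares = 40 + 9 * 0.5 = 44.5
area = 44.5 * 1.0 = 44.5 km^2

44.5 km^2


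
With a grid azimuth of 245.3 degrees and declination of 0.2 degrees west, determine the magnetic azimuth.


magnetic azimuth = grid azimuth - declination (east +ve)
mag_az = 245.3 - -0.2 = 245.5 degrees

245.5 degrees


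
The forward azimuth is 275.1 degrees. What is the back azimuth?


back azimuth = (275.1 + 180) mod 360 = 95.1 degrees

95.1 degrees


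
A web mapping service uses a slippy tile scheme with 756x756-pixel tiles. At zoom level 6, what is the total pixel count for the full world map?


tiles per axis = 2^6 = 64
total tiles = 64^2 = 4096
pixels per axis = 64 * 756 = 48384
total pixels = 48384^2 = 2341011456

2341011456 pixels


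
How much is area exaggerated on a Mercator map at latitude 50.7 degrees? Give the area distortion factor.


area_distortion = 1/cos^2(50.7) = 2.493

2.493


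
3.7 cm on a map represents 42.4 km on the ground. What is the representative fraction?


ground = 42.4 km = 4240000 cm; RF denominator = ground / map = 4240000 / 3.7 ≈ 1145946; RF = 1:1145946

1:1145946


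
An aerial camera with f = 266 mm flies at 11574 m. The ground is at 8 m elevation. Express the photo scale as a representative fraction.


scale = f / (H - h) = 266 mm / 11566 m = 266 / 11566000 = 1:43481

1:43481


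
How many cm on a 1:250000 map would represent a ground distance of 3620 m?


map_cm = 3620 * 100 / 250000 = 1.448 cm ≈ 1.45 cm

1.45 cm


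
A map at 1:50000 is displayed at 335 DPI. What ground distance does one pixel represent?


pixel_cm = 2.54 / 335 ≈ 0.007582 cm
ground = pixel_cm * 50000 / 100 = 2.54 * 50000 / (335 * 100) = 127000 / 33500 ≈ 3.79 m

3.79 m


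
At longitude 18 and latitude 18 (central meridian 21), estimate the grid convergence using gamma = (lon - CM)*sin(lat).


gamma = (18 - 21) * sin(18) = -3 * 0.309017 = -0.927 degrees

-0.927 degrees


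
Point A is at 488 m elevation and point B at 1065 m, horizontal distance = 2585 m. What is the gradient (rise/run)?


gradient = (1065 - 488) / 2585 = 577 / 2585 = 0.2232

0.2232


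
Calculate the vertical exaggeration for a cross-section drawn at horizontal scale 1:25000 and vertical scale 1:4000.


VE = horizontal_scale / vertical_scale = 25000 / 4000 = 6.25

6.25x


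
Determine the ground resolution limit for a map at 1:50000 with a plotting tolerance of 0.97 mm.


ground = 0.97 mm * 50000 / 1000 = 48.5 m

48.5 m


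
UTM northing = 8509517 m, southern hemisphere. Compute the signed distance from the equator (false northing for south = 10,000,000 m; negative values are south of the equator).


For southern: actual = 8509517 - 10000000 = -1490483 m

-1490483 m


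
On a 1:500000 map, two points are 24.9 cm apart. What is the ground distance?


ground = 24.9 cm * 500000 / 100 = 124500.0 m = 124.5 km

124.5 km


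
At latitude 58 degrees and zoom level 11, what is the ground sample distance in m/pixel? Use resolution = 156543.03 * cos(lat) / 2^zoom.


res = 156543.03 * cos(58) / 2^11 = 156543.03 * 0.52991926 / 2048 = 40.51 m/pixel

40.51 m/pixel


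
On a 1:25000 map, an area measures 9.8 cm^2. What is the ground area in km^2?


ground_area = 9.8 * (25000/100)^2 = 612500.0 m^2 = 0.6125 km^2 ≈ 0.613 km^2

0.613 km^2


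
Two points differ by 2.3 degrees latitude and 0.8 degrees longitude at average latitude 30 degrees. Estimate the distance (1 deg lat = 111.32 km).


dlat_km = 2.3 * 111.32 = 256.036
dlon_km = 0.8 * 111.32 * cos(30) ≈ 77.125
dist = sqrt(256.036^2 + 77.125^2) ≈ 267.4 km

267.4 km


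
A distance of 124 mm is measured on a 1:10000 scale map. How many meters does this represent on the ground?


ground = 124 mm * 10000 / 1000 = 1240.0 m

1240.0 m


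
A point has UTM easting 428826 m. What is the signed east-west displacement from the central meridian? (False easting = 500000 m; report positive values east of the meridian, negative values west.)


displacement = 428826 - 500000 = -71174 m

-71174 m


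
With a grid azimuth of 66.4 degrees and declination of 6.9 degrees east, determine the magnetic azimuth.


magnetic azimuth = grid azimuth - declination (east +ve)
mag_az = 66.4 - 6.9 = 59.5 degrees

59.5 degrees


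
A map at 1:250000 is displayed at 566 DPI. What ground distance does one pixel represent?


pixel_cm = 2.54 / 566 ≈ 0.004488 cm
ground = pixel_cm * 250000 / 100 = 2.54 * 250000 / (566 * 100) = 635000 / 56600 ≈ 11.22 m

11.22 m


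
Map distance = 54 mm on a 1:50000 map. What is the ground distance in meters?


ground = 54 mm * 50000 / 1000 = 2700.0 m

2700.0 m


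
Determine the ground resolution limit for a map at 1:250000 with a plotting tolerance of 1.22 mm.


ground = 1.22 mm * 250000 / 1000 = 305.0 m

305.0 m


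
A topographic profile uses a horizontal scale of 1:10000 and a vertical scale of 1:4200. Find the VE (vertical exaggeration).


VE = horizontal_scale / vertical_scale = 10000 / 4200 ≈ 2.4

2.4x


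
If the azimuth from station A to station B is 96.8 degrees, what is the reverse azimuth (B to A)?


back azimuth = (96.8 + 180) mod 360 = 276.8 degrees

276.8 degrees


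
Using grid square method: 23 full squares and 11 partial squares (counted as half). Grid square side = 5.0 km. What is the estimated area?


effective squares = 23 + 11 * 0.5 = 28.5
area = 28.5 * 25.0 = 712.5 km^2

712.5 km^2


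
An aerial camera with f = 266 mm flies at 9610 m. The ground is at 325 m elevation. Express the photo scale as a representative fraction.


scale = f / (H - h) = 266 mm / 9285 m = 266 / 9285000 = 1:34906

1:34906


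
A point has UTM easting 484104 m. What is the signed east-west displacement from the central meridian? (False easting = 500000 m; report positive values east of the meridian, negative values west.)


displacement = 484104 - 500000 = -15896 m

-15896 m


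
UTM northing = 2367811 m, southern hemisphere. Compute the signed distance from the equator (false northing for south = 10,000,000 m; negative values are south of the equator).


For southern: actual = 2367811 - 10000000 = -7632189 m

-7632189 m


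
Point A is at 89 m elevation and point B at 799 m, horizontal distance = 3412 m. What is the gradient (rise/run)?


gradient = (799 - 89) / 3412 = 710 / 3412 = 0.2081

0.2081


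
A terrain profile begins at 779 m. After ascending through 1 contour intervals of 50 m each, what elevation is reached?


elevation = 779 + 1 * 50 = 829 m

829 m


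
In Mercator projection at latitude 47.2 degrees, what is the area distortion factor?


area_distortion = 1/cos^2(47.2) = 2.166

2.166


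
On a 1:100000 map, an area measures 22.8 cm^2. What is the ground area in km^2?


ground_area = 22.8 * (100000/100)^2 = 22800000.0 m^2 = 22.8 km^2

22.8 km^2


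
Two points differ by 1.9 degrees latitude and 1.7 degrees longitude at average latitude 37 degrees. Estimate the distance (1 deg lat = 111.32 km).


dlat_km = 1.9 * 111.32 = 211.508
dlon_km = 1.7 * 111.32 * cos(37) ≈ 151.137
dist = sqrt(211.508^2 + 151.137^2) ≈ 260.0 km

260.0 km


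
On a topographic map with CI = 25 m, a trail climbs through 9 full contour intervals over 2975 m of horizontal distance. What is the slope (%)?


elevation change = 9 * 25 = 225 m
slope = 225 / 2975 * 100 = 7.6%

7.6%


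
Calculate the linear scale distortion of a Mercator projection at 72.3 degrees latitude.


SF = 1 / cos(72.3) = 1 / 0.304033 = 3.289

3.289


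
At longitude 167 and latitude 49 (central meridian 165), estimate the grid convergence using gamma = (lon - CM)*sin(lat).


gamma = (167 - 165) * sin(49) = 2 * 0.75471 = 1.509 degrees

1.509 degrees


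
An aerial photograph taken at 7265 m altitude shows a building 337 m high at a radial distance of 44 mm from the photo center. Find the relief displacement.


d = h * r / H = 337 * 44 / 7265 = 2.04 mm

2.04 mm


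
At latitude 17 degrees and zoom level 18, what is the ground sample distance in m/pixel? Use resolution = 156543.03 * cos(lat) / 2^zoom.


res = 156543.03 * cos(17) / 2^18 = 156543.03 * 0.95630476 / 262144 = 0.57 m/pixel

0.57 m/pixel


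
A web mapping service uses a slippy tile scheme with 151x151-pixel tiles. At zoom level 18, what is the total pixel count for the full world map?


tiles per axis = 2^18 = 262144
total tiles = 262144^2 = 68719476736
pixels per axis = 262144 * 151 = 39583744
total pixels = 39583744^2 = 1566872789057536

1566872789057536 pixels


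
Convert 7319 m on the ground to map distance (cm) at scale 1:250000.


map_cm = 7319 * 100 / 250000 = 2.9276 cm ≈ 2.93 cm

2.93 cm


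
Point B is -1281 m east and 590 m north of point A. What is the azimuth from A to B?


az = atan2(-1281, 590) = -65.3 deg
adjusted to 0-360: 294.7 degrees

294.7 degrees


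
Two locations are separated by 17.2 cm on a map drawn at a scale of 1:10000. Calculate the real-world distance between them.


ground = 17.2 cm * 10000 / 100 = 1720.0 m = 1.72 km

1.72 km


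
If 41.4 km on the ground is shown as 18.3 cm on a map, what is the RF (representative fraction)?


ground = 41.4 km = 4140000 cm; RF denominator = ground / map = 4140000 / 18.3 ≈ 226230; RF = 1:226230

1:226230


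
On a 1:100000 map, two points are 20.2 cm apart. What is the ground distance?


ground = 20.2 cm * 100000 / 100 = 20200.0 m = 20.2 km

20.2 km


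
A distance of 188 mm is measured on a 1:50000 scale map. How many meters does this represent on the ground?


ground = 188 mm * 50000 / 1000 = 9400.0 m

9400.0 m


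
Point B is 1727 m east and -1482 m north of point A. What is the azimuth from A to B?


az = atan2(1727, -1482) = 130.6 deg
adjusted to 0-360: 130.6 degrees

130.6 degrees


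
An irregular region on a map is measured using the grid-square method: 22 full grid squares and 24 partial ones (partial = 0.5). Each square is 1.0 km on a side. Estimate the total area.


effective squares = 22 + 24 * 0.5 = 34.0
area = 34.0 * 1.0 = 34.0 km^2

34.0 km^2


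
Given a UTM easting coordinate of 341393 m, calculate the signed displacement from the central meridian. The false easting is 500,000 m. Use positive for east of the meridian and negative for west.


displacement = 341393 - 500000 = -158607 m

-158607 m


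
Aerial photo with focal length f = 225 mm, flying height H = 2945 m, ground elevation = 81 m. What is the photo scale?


scale = f / (H - h) = 225 mm / 2864 m = 225 / 2864000 = 1:12729

1:12729


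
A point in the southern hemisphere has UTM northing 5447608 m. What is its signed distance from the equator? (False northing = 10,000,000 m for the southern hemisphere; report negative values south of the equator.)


For southern: actual = 5447608 - 10000000 = -4552392 m

-4552392 m


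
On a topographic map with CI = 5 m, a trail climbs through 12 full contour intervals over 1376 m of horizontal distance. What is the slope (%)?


elevation change = 12 * 5 = 60 m
slope = 60 / 1376 * 100 = 4.4%

4.4%


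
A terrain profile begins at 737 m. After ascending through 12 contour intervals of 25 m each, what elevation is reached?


elevation = 737 + 12 * 25 = 1037 m

1037 m


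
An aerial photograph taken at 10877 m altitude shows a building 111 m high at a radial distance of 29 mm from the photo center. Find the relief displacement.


d = h * r / H = 111 * 29 / 10877 = 0.3 mm

0.3 mm


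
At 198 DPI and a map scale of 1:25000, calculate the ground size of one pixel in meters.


pixel_cm = 2.54 / 198 ≈ 0.012828 cm
ground = pixel_cm * 25000 / 100 = 2.54 * 25000 / (198 * 100) = 63500 / 19800 ≈ 3.21 m

3.21 m


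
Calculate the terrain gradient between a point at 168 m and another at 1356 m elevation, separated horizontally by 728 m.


gradient = (1356 - 168) / 728 = 1188 / 728 = 1.6319

1.6319


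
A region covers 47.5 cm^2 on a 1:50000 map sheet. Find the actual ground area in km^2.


ground_area = 47.5 * (50000/100)^2 = 11875000.0 m^2 = 11.875 km^2

11.875 km^2


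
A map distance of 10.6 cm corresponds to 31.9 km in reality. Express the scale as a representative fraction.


ground = 31.9 km = 3190000 cm; RF denominator = ground / map = 3190000 / 10.6 ≈ 300943; RF = 1:300943

1:300943


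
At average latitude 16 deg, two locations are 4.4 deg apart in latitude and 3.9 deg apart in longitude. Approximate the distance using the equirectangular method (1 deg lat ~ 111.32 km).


dlat_km = 4.4 * 111.32 = 489.808
dlon_km = 3.9 * 111.32 * cos(16) ≈ 417.33
dist = sqrt(489.808^2 + 417.33^2) ≈ 643.5 km

643.5 km


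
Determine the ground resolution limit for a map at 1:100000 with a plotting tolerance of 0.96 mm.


ground = 0.96 mm * 100000 / 1000 = 96.0 m

96.0 m


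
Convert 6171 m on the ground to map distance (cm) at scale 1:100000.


map_cm = 6171 * 100 / 100000 = 6.171 cm ≈ 6.17 cm

6.17 cm


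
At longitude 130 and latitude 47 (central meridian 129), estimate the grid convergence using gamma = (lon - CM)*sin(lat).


gamma = (130 - 129) * sin(47) = 1 * 0.731354 = 0.731 degrees

0.731 degrees


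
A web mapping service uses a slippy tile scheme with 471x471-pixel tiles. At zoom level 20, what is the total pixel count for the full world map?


tiles per axis = 2^20 = 1048576
total tiles = 1048576^2 = 1099511627776
pixels per axis = 1048576 * 471 = 493879296
total pixels = 493879296^2 = 243916759017455616

243916759017455616 pixels


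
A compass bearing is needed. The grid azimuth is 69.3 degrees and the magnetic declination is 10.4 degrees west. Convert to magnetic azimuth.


magnetic azimuth = grid azimuth - declination (east +ve)
mag_az = 69.3 - -10.4 = 79.7 degrees

79.7 degrees


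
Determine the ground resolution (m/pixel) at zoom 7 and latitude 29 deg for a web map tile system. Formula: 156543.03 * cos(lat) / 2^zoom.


res = 156543.03 * cos(29) / 2^7 = 156543.03 * 0.87461971 / 128 = 1069.65 m/pixel

1069.65 m/pixel


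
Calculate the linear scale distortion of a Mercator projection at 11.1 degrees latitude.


SF = 1 / cos(11.1) = 1 / 0.981293 = 1.019

1.019


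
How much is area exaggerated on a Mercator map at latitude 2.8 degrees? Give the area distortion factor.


area_distortion = 1/cos^2(2.8) = 1.002

1.002


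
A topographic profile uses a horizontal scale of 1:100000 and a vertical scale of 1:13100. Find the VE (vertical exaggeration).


VE = horizontal_scale / vertical_scale = 100000 / 13100 ≈ 7.6

7.6x


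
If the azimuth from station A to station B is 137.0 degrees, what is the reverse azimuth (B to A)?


back azimuth = (137.0 + 180) mod 360 = 317.0 degrees

317.0 degrees


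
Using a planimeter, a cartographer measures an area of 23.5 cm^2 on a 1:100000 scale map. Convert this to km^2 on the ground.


ground_area = 23.5 * (100000/100)^2 = 23500000.0 m^2 = 23.5 km^2

23.5 km^2


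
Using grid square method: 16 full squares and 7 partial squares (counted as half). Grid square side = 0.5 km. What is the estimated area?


effective squares = 16 + 7 * 0.5 = 19.5
area = 19.5 * 0.25 = 4.875 km^2

4.875 km^2


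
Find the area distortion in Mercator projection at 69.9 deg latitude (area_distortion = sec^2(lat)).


area_distortion = 1/cos^2(69.9) = 8.467

8.467


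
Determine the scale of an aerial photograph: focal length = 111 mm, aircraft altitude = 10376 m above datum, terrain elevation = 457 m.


scale = f / (H - h) = 111 mm / 9919 m = 111 / 9919000 = 1:89360

1:89360


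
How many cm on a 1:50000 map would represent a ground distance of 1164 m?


map_cm = 1164 * 100 / 50000 = 2.328 cm ≈ 2.33 cm

2.33 cm


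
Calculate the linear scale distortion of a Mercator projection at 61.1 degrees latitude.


SF = 1 / cos(61.1) = 1 / 0.483282 = 2.069

2.069


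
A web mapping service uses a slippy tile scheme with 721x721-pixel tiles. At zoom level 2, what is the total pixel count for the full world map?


tiles per axis = 2^2 = 4
total tiles = 4^2 = 16
pixels per axis = 4 * 721 = 2884
total pixels = 2884^2 = 8317456

8317456 pixels


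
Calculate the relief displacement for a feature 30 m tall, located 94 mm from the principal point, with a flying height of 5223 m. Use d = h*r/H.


d = h * r / H = 30 * 94 / 5223 = 0.54 mm

0.54 mm


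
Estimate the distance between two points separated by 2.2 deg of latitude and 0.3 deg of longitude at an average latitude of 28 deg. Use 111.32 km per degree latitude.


dlat_km = 2.2 * 111.32 = 244.904
dlon_km = 0.3 * 111.32 * cos(28) ≈ 29.487
dist = sqrt(244.904^2 + 29.487^2) ≈ 246.7 km

246.7 km


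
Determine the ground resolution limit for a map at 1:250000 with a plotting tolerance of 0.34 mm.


ground = 0.34 mm * 250000 / 1000 = 85.0 m

85.0 m


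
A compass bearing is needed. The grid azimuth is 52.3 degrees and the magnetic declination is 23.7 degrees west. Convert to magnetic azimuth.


magnetic azimuth = grid azimuth - declination (east +ve)
mag_az = 52.3 - -23.7 = 76.0 degrees

76.0 degrees


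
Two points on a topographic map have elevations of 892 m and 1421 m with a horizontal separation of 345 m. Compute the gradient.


gradient = (1421 - 892) / 345 = 529 / 345 = 1.5333

1.5333


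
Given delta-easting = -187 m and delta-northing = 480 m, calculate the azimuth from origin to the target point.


az = atan2(-187, 480) = -21.3 deg
adjusted to 0-360: 338.7 degrees

338.7 degrees


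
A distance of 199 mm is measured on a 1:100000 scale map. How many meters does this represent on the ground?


ground = 199 mm * 100000 / 1000 = 19900.0 m

19900.0 m


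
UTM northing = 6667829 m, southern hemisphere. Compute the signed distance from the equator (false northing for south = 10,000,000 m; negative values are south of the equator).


For southern: actual = 6667829 - 10000000 = -3332171 m

-3332171 m


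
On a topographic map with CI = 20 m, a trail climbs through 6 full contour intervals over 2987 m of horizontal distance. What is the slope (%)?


elevation change = 6 * 20 = 120 m
slope = 120 / 2987 * 100 = 4.0%

4.0%


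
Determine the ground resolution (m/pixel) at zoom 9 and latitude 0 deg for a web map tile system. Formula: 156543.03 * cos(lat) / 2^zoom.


res = 156543.03 * cos(0) / 2^9 = 156543.03 * 1.0 / 512 = 305.75 m/pixel

305.75 m/pixel


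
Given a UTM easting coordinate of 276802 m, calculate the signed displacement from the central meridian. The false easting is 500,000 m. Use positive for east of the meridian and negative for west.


displacement = 276802 - 500000 = -223198 m

-223198 m


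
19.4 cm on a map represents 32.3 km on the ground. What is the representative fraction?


ground = 32.3 km = 3230000 cm; RF denominator = ground / map = 3230000 / 19.4 ≈ 166495; RF = 1:166495

1:166495


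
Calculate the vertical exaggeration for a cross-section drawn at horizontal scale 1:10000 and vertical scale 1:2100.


VE = horizontal_scale / vertical_scale = 10000 / 2100 ≈ 4.8

4.8x


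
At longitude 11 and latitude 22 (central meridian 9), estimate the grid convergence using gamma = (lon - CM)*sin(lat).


gamma = (11 - 9) * sin(22) = 2 * 0.374607 = 0.749 degrees

0.749 degrees


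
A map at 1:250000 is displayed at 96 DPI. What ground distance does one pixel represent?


pixel_cm = 2.54 / 96 ≈ 0.026458 cm
ground = pixel_cm * 250000 / 100 = 2.54 * 250000 / (96 * 100) = 635000 / 9600 ≈ 66.15 m

66.15 m


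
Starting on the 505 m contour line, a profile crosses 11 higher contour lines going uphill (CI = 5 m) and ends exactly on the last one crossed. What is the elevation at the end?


elevation = 505 + 11 * 5 = 560 m

560 m


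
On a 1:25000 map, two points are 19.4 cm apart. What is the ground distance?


ground = 19.4 cm * 25000 / 100 = 4850.0 m = 4.85 km

4.85 km


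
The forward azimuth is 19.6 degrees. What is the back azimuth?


back azimuth = (19.6 + 180) mod 360 = 199.6 degrees

199.6 degrees


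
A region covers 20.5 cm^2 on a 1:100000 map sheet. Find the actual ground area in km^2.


ground_area = 20.5 * (100000/100)^2 = 20500000.0 m^2 = 20.5 km^2

20.5 km^2


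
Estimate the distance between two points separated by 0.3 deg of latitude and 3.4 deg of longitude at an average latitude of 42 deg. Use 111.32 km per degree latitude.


dlat_km = 0.3 * 111.32 = 33.396
dlon_km = 3.4 * 111.32 * cos(42) ≈ 281.271
dist = sqrt(33.396^2 + 281.271^2) ≈ 283.2 km

283.2 km


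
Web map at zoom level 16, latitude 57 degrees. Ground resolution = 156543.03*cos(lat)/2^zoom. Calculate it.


res = 156543.03 * cos(57) / 2^16 = 156543.03 * 0.54463904 / 65536 = 1.3 m/pixel

1.3 m/pixel


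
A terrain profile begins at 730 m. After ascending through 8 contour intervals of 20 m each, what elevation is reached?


elevation = 730 + 8 * 20 = 890 m

890 m


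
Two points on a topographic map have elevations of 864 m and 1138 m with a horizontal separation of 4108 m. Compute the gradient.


gradient = (1138 - 864) / 4108 = 274 / 4108 = 0.0667

0.0667


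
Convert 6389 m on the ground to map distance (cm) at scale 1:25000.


map_cm = 6389 * 100 / 25000 = 25.556 cm ≈ 25.56 cm

25.56 cm


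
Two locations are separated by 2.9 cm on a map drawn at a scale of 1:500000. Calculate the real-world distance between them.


ground = 2.9 cm * 500000 / 100 = 14500.0 m = 14.5 km

14.5 km


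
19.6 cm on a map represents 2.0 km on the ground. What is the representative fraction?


ground = 2.0 km = 200000 cm; RF denominator = ground / map = 200000 / 19.6 ≈ 10204; RF = 1:10204

1:10204


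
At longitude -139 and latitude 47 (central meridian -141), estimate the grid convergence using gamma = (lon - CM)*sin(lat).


gamma = (-139 - -141) * sin(47) = 2 * 0.731354 = 1.463 degrees

1.463 degrees


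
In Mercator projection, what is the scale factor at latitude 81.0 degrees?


SF = 1 / cos(81.0) = 1 / 0.156434 = 6.392

6.392


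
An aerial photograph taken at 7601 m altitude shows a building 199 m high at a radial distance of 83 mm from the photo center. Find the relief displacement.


d = h * r / H = 199 * 83 / 7601 = 2.17 mm

2.17 mm


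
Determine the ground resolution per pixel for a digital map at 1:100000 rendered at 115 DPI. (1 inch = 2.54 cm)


pixel_cm = 2.54 / 115 ≈ 0.022087 cm
ground = pixel_cm * 100000 / 100 = 2.54 * 100000 / (115 * 100) = 254000 / 11500 ≈ 22.09 m

22.09 m


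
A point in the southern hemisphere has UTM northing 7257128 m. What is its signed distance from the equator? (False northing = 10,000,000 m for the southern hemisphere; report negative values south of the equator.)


For southern: actual = 7257128 - 10000000 = -2742872 m

-2742872 m


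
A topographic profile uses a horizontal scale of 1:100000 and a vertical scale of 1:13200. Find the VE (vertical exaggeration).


VE = horizontal_scale / vertical_scale = 100000 / 13200 ≈ 7.6

7.6x


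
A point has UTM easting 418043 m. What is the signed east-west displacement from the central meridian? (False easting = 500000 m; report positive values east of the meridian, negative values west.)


displacement = 418043 - 500000 = -81957 m

-81957 m


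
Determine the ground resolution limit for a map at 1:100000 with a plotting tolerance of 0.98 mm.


ground = 0.98 mm * 100000 / 1000 = 98.0 m

98.0 m


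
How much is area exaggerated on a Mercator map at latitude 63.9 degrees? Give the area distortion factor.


area_distortion = 1/cos^2(63.9) = 5.167

5.167


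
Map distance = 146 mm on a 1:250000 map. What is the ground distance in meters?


ground = 146 mm * 250000 / 1000 = 36500.0 m

36500.0 m


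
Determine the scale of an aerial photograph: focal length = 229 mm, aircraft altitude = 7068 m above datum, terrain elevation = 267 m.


scale = f / (H - h) = 229 mm / 6801 m = 229 / 6801000 = 1:29699

1:29699


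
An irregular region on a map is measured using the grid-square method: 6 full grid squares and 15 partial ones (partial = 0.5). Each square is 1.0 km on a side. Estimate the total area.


effective squares = 6 + 15 * 0.5 = 13.5
area = 13.5 * 1.0 = 13.5 km^2

13.5 km^2


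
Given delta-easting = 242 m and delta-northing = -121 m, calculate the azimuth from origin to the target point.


az = atan2(242, -121) = 116.6 deg
adjusted to 0-360: 116.6 degrees

116.6 degrees


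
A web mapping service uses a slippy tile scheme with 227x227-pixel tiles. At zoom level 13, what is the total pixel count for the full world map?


tiles per axis = 2^13 = 8192
total tiles = 8192^2 = 67108864
pixels per axis = 8192 * 227 = 1859584
total pixels = 1859584^2 = 3458052653056

3458052653056 pixels


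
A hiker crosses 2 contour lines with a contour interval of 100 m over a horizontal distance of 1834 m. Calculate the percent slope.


elevation change = 2 * 100 = 200 m
slope = 200 / 1834 * 100 = 10.9%

10.9%


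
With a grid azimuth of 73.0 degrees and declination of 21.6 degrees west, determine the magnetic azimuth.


magnetic azimuth = grid azimuth - declination (east +ve)
mag_az = 73.0 - -21.6 = 94.6 degrees

94.6 degrees


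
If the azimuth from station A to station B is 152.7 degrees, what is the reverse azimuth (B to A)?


back azimuth = (152.7 + 180) mod 360 = 332.7 degrees

332.7 degrees


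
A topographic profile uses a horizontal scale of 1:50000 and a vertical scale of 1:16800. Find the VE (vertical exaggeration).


VE = horizontal_scale / vertical_scale = 50000 / 16800 ≈ 3.0

3.0x


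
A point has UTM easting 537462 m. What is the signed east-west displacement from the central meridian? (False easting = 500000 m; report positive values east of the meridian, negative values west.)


displacement = 537462 - 500000 = 37462 m

37462 m


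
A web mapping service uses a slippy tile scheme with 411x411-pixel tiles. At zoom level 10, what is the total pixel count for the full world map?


tiles per axis = 2^10 = 1024
total tiles = 1024^2 = 1048576
pixels per axis = 1024 * 411 = 420864
total pixels = 420864^2 = 177126506496

177126506496 pixels


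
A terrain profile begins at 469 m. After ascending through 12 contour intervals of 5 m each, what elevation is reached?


elevation = 469 + 12 * 5 = 529 m

529 m


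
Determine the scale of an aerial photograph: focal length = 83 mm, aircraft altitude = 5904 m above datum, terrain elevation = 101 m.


scale = f / (H - h) = 83 mm / 5803 m = 83 / 5803000 = 1:69916

1:69916


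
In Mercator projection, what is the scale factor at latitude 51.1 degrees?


SF = 1 / cos(51.1) = 1 / 0.627963 = 1.592

1.592


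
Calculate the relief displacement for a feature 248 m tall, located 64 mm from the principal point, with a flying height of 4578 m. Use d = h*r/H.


d = h * r / H = 248 * 64 / 4578 = 3.47 mm

3.47 mm


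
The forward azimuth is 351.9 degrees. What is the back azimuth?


back azimuth = (351.9 + 180) mod 360 = 171.9 degrees

171.9 degrees


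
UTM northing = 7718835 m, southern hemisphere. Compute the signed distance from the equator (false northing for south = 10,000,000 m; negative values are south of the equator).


For southern: actual = 7718835 - 10000000 = -2281165 m

-2281165 m


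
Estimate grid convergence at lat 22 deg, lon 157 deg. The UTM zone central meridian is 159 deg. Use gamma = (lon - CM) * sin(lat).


gamma = (157 - 159) * sin(22) = -2 * 0.374607 = -0.749 degrees

-0.749 degrees


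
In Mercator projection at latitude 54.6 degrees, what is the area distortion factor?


area_distortion = 1/cos^2(54.6) = 2.98

2.98


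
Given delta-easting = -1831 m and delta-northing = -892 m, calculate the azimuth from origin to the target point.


az = atan2(-1831, -892) = -116.0 deg
adjusted to 0-360: 244.0 degrees

244.0 degrees


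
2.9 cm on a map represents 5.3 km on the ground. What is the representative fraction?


ground = 5.3 km = 530000 cm; RF denominator = ground / map = 530000 / 2.9 ≈ 182759; RF = 1:182759

1:182759


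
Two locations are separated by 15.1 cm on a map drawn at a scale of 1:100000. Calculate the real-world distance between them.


ground = 15.1 cm * 100000 / 100 = 15100.0 m = 15.1 km

15.1 km


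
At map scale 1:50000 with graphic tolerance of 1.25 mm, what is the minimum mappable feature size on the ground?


ground = 1.25 mm * 50000 / 1000 = 62.5 m

62.5 m


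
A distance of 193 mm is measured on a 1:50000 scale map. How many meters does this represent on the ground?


ground = 193 mm * 50000 / 1000 = 9650.0 m

9650.0 m


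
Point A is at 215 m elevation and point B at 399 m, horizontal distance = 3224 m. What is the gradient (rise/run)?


gradient = (399 - 215) / 3224 = 184 / 3224 = 0.0571

0.0571


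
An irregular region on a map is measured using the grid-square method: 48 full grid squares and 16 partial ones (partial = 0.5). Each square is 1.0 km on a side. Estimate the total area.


effective squares = 48 + 16 * 0.5 = 56.0
area = 56.0 * 1.0 = 56.0 km^2

56.0 km^2


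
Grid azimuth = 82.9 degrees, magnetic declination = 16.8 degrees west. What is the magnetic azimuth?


magnetic azimuth = grid azimuth - declination (east +ve)
mag_az = 82.9 - -16.8 = 99.7 degrees

99.7 degrees


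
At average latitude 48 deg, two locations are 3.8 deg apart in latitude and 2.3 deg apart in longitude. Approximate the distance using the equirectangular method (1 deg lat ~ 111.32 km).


dlat_km = 3.8 * 111.32 = 423.016
dlon_km = 2.3 * 111.32 * cos(48) ≈ 171.322
dist = sqrt(423.016^2 + 171.322^2) ≈ 456.4 km

456.4 km


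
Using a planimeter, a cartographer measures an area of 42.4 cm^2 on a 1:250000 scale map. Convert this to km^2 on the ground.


ground_area = 42.4 * (250000/100)^2 = 265000000.0 m^2 = 265.0 km^2

265.0 km^2


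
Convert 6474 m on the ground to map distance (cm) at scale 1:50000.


map_cm = 6474 * 100 / 50000 = 12.948 cm ≈ 12.95 cm

12.95 cm


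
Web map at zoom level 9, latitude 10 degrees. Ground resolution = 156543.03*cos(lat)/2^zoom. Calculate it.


res = 156543.03 * cos(10) / 2^9 = 156543.03 * 0.98480775 / 512 = 301.1 m/pixel

301.1 m/pixel


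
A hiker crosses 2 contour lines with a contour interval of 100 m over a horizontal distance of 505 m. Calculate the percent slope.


elevation change = 2 * 100 = 200 m
slope = 200 / 505 * 100 = 39.6%

39.6%


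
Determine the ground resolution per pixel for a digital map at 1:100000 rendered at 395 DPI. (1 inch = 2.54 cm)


pixel_cm = 2.54 / 395 ≈ 0.00643 cm
ground = pixel_cm * 100000 / 100 = 2.54 * 100000 / (395 * 100) = 254000 / 39500 ≈ 6.43 m

6.43 m


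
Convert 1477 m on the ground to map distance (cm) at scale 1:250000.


map_cm = 1477 * 100 / 250000 = 0.5908 cm ≈ 0.59 cm

0.59 cm


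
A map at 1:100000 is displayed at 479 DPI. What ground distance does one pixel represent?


pixel_cm = 2.54 / 479 ≈ 0.005303 cm
ground = pixel_cm * 100000 / 100 = 2.54 * 100000 / (479 * 100) = 254000 / 47900 ≈ 5.3 m

5.3 m


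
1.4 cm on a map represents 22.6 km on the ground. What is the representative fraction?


ground = 22.6 km = 2260000 cm; RF denominator = ground / map = 2260000 / 1.4 ≈ 1614286; RF = 1:1614286

1:1614286


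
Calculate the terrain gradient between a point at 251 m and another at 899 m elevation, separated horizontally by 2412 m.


gradient = (899 - 251) / 2412 = 648 / 2412 = 0.2687

0.2687


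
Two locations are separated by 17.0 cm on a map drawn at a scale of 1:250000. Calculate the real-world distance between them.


ground = 17.0 cm * 250000 / 100 = 42500.0 m = 42.5 km

42.5 km
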